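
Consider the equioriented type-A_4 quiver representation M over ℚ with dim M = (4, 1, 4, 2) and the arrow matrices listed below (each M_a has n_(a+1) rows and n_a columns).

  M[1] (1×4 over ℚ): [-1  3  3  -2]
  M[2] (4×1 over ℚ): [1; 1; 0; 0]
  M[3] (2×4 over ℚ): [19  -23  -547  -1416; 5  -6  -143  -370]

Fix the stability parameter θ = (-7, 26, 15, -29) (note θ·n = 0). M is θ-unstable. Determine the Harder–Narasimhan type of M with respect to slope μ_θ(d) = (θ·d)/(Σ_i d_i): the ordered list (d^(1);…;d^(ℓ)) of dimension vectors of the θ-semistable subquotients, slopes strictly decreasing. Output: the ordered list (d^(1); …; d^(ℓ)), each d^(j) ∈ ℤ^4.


Barcode: M ≅ I[1,1]^3, I[1,4], I[3,3]^2, I[3,4]. HN layers by μ_θ (3 steps, strictly decreasing):
  μ^(1)=15; μ^(2)=4; μ^(3)=-7

((0, 0, 2, 0); (0, 1, 1, 1); (4, 0, 1, 1))


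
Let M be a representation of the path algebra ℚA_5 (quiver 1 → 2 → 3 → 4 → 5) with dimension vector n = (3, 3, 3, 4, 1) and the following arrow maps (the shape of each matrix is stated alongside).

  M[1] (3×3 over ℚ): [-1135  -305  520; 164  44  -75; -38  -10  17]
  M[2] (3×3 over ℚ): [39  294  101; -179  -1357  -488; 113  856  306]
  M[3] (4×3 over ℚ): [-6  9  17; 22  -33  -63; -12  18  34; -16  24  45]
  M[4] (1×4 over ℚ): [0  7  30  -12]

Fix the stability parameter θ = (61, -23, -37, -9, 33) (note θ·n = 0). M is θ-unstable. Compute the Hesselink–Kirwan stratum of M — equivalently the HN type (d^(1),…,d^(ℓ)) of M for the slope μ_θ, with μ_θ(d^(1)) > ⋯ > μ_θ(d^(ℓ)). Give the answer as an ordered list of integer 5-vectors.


Via rank(M_{q-1}∘⋯∘M_p): M ≅ I[1,1], I[1,4], I[1,5], I[2,3], I[4,4]^2.
μ_θ-semistable layers: μ^(1)=61; μ^(2)=33; μ^(3)=-2; μ^(4)=-9; μ^(5)=-30

((1, 0, 0, 0, 0); (0, 0, 0, 0, 1); (2, 2, 2, 2, 0); (0, 0, 0, 2, 0); (0, 1, 1, 0, 0))


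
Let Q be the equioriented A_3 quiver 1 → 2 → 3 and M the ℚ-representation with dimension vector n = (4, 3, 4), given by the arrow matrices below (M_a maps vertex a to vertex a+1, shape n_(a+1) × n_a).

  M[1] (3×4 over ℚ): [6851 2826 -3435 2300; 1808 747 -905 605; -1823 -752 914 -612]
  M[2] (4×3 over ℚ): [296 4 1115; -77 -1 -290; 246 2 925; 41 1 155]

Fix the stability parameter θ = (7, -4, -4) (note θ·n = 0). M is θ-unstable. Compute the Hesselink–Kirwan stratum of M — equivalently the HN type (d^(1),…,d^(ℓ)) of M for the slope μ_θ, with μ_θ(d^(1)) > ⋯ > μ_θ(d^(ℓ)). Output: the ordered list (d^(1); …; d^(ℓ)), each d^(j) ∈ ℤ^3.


Interval decomposition of M: I[1,1], I[1,2], I[1,3]^2, I[3,3]^2.
HN type (ℓ=4): μ^(1)=7; μ^(2)=3/2; μ^(3)=-1/3; μ^(4)=-4

((1, 0, 0); (1, 1, 0); (2, 2, 2); (0, 0, 2))


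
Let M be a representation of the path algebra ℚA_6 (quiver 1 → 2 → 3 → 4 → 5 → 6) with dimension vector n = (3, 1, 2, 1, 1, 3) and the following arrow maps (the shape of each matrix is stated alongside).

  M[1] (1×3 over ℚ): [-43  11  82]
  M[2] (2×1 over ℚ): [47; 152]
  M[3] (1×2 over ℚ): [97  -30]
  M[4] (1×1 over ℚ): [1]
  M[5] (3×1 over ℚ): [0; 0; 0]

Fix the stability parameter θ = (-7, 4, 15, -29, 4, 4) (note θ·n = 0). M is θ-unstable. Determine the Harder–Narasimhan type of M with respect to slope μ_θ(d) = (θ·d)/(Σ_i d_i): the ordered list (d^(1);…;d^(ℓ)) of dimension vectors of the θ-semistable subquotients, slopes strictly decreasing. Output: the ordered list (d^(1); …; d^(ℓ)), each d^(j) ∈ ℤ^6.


Barcode: M ≅ I[1,1]^2, I[1,5], I[3,3], I[6,6]^3. HN layers by μ_θ (4 steps, strictly decreasing):
  μ^(1)=15; μ^(2)=4; μ^(3)=-10/3; μ^(4)=-7

((0, 0, 1, 0, 0, 0); (0, 0, 0, 0, 1, 3); (0, 1, 1, 1, 0, 0); (3, 0, 0, 0, 0, 0))


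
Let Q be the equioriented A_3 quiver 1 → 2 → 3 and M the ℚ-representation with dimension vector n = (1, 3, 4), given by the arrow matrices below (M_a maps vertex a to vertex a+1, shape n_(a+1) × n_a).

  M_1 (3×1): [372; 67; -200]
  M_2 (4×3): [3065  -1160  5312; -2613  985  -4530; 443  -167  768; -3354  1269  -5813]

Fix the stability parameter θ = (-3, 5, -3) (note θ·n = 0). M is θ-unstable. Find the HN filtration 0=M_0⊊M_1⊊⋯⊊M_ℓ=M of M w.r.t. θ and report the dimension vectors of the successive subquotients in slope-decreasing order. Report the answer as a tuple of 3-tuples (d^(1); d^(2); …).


Interval decomposition of M: I[1,3], I[2,3]^2, I[3,3].
HN type (ℓ=2): μ^(1)=1; μ^(2)=-3

((0, 3, 3); (1, 0, 1))


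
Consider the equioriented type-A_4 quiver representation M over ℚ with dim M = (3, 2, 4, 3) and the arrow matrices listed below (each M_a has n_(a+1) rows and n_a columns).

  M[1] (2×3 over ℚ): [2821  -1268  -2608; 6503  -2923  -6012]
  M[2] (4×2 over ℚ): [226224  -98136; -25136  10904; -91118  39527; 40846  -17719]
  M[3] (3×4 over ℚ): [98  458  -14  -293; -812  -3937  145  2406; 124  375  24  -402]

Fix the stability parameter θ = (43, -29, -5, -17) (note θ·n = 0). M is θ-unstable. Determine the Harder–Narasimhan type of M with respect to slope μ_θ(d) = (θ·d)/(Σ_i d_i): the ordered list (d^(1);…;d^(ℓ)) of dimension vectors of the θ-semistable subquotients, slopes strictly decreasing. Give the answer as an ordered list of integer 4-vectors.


Barcode: M ≅ I[1,1], I[1,2], I[1,4], I[3,3], I[3,4]^2. HN layers by μ_θ (5 steps, strictly decreasing):
  μ^(1)=43; μ^(2)=7; μ^(3)=-2; μ^(4)=-5; μ^(5)=-11

((1, 0, 0, 0); (1, 1, 0, 0); (1, 1, 1, 1); (0, 0, 1, 0); (0, 0, 2, 2))


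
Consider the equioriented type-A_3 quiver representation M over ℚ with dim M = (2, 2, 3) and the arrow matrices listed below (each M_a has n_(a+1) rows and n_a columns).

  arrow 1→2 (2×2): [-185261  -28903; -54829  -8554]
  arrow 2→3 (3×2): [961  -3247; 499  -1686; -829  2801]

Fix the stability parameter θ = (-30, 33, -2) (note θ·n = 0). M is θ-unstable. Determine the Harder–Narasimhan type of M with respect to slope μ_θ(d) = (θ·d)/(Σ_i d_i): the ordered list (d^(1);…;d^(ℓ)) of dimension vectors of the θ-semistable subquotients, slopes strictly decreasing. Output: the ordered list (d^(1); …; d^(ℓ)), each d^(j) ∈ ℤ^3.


Interval decomposition of M: I[1,3]^2, I[3,3].
HN type (ℓ=3): μ^(1)=31/2; μ^(2)=-2; μ^(3)=-30

((0, 2, 2); (0, 0, 1); (2, 0, 0))


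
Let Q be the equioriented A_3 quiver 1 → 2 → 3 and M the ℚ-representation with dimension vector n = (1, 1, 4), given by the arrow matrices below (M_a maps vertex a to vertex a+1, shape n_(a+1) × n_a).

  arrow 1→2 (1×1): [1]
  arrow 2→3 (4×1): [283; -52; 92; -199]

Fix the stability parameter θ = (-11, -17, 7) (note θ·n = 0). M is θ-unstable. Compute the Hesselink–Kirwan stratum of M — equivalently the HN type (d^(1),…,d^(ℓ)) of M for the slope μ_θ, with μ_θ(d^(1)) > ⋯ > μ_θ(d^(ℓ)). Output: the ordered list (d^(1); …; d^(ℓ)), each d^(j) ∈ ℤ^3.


Barcode: M ≅ I[1,3], I[3,3]^3. HN layers by μ_θ (2 steps, strictly decreasing):
  μ^(1)=7; μ^(2)=-14

((0, 0, 4); (1, 1, 0))


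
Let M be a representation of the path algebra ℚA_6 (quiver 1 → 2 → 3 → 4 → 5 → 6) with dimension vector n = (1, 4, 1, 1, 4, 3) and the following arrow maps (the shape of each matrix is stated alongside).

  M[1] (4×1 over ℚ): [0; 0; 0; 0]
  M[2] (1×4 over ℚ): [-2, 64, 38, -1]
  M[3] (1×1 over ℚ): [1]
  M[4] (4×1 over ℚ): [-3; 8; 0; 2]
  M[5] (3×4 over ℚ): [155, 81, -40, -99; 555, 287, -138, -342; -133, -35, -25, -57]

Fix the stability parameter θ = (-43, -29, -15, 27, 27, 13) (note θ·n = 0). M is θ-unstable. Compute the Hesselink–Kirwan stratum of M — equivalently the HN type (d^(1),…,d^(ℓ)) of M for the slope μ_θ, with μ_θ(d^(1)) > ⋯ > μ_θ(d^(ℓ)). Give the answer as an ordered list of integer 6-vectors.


Barcode: M ≅ I[1,1], I[2,2]^3, I[2,6], I[5,5], I[5,6]^2. HN layers by μ_θ (6 steps, strictly decreasing):
  μ^(1)=27; μ^(2)=67/3; μ^(3)=20; μ^(4)=-15; μ^(5)=-29; μ^(6)=-43

((0, 0, 0, 0, 1, 0); (0, 0, 0, 1, 1, 1); (0, 0, 0, 0, 2, 2); (0, 0, 1, 0, 0, 0); (0, 4, 0, 0, 0, 0); (1, 0, 0, 0, 0, 0))


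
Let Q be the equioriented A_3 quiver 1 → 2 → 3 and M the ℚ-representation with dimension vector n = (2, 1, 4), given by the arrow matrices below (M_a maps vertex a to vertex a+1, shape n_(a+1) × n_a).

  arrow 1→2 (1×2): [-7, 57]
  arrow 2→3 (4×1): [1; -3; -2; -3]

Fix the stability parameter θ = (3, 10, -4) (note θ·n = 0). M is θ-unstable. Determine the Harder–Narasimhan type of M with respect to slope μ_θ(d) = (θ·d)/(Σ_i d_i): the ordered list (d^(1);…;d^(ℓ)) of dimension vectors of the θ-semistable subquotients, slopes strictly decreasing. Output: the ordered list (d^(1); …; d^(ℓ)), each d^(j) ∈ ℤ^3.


Interval decomposition of M: I[1,1], I[1,3], I[3,3]^3.
HN type (ℓ=2): μ^(1)=3; μ^(2)=-4

((2, 1, 1); (0, 0, 3))


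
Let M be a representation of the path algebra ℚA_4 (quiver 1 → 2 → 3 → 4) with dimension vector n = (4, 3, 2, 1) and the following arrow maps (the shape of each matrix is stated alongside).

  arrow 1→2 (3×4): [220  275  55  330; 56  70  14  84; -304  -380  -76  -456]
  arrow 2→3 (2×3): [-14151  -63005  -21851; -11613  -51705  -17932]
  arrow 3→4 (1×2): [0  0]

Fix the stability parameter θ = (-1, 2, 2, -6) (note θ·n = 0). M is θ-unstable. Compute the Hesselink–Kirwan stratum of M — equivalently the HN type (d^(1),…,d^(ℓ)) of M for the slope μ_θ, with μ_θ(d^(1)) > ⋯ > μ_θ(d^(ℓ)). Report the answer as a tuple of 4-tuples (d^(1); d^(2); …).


Interval decomposition of M: I[1,1]^3, I[1,3], I[2,2], I[2,3], I[4,4].
HN type (ℓ=3): μ^(1)=2; μ^(2)=-1; μ^(3)=-6

((0, 3, 2, 0); (4, 0, 0, 0); (0, 0, 0, 1))


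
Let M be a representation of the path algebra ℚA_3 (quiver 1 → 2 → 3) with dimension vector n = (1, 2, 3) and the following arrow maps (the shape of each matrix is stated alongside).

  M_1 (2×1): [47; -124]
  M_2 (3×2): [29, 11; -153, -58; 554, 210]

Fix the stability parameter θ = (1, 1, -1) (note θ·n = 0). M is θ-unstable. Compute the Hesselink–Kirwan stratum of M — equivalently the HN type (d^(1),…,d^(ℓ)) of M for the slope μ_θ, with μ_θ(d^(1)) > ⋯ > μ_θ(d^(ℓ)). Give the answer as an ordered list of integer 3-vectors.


Interval decomposition of M: I[1,3], I[2,3], I[3,3].
HN type (ℓ=3): μ^(1)=1/3; μ^(2)=0; μ^(3)=-1

((1, 1, 1); (0, 1, 1); (0, 0, 1))


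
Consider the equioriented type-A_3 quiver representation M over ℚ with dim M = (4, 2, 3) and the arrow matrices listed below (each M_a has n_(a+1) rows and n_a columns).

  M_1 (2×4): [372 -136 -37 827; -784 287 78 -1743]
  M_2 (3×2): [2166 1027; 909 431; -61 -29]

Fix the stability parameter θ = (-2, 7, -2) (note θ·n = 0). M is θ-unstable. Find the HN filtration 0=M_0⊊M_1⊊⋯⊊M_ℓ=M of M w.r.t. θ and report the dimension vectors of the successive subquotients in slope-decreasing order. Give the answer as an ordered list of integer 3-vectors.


Interval decomposition of M: I[1,1]^2, I[1,3]^2, I[3,3].
HN type (ℓ=2): μ^(1)=5/2; μ^(2)=-2

((0, 2, 2); (4, 0, 1))


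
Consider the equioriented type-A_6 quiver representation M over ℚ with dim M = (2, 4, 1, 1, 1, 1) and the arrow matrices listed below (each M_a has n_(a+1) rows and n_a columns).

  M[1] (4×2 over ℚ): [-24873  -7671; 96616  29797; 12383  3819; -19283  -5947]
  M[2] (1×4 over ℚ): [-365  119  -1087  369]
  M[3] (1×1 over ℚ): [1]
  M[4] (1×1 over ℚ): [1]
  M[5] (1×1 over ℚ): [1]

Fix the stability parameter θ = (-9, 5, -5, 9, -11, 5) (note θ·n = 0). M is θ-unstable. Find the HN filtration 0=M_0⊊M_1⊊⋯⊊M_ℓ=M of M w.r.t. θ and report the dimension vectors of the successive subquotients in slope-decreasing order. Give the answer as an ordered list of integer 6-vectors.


Interval decomposition of M: I[1,2], I[1,6], I[2,2]^2.
HN type (ℓ=3): μ^(1)=5; μ^(2)=-1/2; μ^(3)=-9

((0, 3, 0, 0, 0, 1); (0, 1, 1, 1, 1, 0); (2, 0, 0, 0, 0, 0))


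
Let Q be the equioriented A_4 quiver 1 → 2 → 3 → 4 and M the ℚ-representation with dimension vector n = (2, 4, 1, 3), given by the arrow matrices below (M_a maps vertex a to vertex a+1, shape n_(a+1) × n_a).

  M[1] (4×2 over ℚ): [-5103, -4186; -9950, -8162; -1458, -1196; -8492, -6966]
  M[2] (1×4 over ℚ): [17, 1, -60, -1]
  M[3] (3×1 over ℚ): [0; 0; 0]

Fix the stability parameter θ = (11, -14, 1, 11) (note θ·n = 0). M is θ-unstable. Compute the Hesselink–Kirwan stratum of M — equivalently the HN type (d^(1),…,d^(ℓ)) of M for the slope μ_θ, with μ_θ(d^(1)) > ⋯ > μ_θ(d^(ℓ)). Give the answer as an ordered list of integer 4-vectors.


Via rank(M_{q-1}∘⋯∘M_p): M ≅ I[1,2], I[1,3], I[2,2]^2, I[4,4]^3.
μ_θ-semistable layers: μ^(1)=11; μ^(2)=1; μ^(3)=-3/2; μ^(4)=-14

((0, 0, 0, 3); (0, 0, 1, 0); (2, 2, 0, 0); (0, 2, 0, 0))


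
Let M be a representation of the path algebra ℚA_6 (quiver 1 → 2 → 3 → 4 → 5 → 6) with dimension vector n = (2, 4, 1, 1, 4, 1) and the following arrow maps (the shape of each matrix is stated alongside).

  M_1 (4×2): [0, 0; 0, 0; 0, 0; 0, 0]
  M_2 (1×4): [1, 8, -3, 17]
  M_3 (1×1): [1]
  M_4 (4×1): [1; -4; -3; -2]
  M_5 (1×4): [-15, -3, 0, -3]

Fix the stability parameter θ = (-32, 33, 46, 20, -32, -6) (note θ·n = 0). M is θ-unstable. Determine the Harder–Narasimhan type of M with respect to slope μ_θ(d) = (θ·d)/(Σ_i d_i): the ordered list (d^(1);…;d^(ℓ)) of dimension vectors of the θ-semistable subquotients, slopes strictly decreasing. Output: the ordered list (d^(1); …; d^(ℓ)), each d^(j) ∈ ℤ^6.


Via rank(M_{q-1}∘⋯∘M_p): M ≅ I[1,1]^2, I[2,2]^3, I[2,6], I[5,5]^3.
μ_θ-semistable layers: μ^(1)=33; μ^(2)=61/5; μ^(3)=-32

((0, 3, 0, 0, 0, 0); (0, 1, 1, 1, 1, 1); (2, 0, 0, 0, 3, 0))


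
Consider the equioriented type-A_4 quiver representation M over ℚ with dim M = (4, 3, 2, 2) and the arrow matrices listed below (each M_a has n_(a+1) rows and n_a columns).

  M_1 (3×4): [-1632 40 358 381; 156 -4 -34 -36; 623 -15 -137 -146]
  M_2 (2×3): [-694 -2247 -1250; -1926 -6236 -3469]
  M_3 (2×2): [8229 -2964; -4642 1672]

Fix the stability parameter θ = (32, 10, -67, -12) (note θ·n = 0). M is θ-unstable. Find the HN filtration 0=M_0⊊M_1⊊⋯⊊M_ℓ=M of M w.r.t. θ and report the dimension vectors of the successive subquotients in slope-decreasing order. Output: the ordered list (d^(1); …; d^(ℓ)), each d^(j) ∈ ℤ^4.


Barcode: M ≅ I[1,1], I[1,2], I[1,3], I[1,4], I[4,4]. HN layers by μ_θ (5 steps, strictly decreasing):
  μ^(1)=32; μ^(2)=21; μ^(3)=-25/3; μ^(4)=-37/4; μ^(5)=-12

((1, 0, 0, 0); (1, 1, 0, 0); (1, 1, 1, 0); (1, 1, 1, 1); (0, 0, 0, 1))


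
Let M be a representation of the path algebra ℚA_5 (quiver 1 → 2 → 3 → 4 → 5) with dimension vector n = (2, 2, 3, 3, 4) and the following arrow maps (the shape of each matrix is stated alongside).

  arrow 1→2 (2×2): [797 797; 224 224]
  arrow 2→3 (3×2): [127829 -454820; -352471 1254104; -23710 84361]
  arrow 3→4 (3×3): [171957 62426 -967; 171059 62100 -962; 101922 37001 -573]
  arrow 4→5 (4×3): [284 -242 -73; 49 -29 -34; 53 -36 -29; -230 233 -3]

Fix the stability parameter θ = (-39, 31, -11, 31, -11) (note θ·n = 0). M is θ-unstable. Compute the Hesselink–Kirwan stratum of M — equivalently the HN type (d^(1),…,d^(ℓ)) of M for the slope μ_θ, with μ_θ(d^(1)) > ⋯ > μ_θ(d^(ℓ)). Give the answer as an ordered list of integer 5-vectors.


Barcode: M ≅ I[1,1], I[1,5], I[2,5], I[3,5], I[5,5]. HN layers by μ_θ (3 steps, strictly decreasing):
  μ^(1)=10; μ^(2)=-11; μ^(3)=-39

((0, 2, 2, 3, 3); (0, 0, 1, 0, 1); (2, 0, 0, 0, 0))


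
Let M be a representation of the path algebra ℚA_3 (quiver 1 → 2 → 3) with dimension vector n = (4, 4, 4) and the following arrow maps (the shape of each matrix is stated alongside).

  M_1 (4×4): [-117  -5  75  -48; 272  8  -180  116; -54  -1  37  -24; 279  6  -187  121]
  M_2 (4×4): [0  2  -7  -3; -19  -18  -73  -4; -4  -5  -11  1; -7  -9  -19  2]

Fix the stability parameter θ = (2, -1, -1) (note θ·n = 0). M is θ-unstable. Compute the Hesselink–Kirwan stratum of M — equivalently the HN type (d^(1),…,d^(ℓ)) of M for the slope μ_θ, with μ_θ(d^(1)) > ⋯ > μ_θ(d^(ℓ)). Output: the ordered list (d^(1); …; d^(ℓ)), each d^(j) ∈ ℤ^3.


Via rank(M_{q-1}∘⋯∘M_p): M ≅ I[1,2], I[1,3]^3, I[3,3].
μ_θ-semistable layers: μ^(1)=1/2; μ^(2)=0; μ^(3)=-1

((1, 1, 0); (3, 3, 3); (0, 0, 1))


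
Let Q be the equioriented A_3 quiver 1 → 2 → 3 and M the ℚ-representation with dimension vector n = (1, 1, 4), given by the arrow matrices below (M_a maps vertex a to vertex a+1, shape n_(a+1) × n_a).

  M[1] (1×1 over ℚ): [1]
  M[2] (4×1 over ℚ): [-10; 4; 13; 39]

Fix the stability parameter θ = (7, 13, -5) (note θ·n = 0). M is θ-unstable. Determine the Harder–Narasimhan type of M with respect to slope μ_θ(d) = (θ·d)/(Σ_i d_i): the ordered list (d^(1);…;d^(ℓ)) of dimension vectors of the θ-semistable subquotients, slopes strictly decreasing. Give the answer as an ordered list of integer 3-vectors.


Interval decomposition of M: I[1,3], I[3,3]^3.
HN type (ℓ=2): μ^(1)=5; μ^(2)=-5

((1, 1, 1); (0, 0, 3))


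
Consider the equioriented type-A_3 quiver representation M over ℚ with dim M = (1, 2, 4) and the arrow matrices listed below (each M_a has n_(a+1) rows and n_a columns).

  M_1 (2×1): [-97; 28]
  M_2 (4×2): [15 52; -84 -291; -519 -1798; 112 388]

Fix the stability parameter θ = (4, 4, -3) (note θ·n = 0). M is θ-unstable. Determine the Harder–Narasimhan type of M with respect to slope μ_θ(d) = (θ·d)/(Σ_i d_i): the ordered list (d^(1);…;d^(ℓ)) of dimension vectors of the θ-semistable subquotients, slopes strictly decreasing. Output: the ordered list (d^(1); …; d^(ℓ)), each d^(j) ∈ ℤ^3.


Interval decomposition of M: I[1,3], I[2,3], I[3,3]^2.
HN type (ℓ=3): μ^(1)=5/3; μ^(2)=1/2; μ^(3)=-3

((1, 1, 1); (0, 1, 1); (0, 0, 2))


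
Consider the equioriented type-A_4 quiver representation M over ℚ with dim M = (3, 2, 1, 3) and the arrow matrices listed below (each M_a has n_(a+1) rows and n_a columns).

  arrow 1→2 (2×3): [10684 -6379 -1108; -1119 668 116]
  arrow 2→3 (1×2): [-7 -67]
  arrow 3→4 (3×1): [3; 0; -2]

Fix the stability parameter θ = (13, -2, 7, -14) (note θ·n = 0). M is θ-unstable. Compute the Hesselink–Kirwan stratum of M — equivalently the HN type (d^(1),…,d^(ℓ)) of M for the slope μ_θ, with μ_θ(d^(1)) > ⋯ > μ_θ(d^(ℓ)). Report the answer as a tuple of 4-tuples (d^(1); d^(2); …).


Barcode: M ≅ I[1,1], I[1,2], I[1,4], I[4,4]^2. HN layers by μ_θ (4 steps, strictly decreasing):
  μ^(1)=13; μ^(2)=11/2; μ^(3)=1; μ^(4)=-14

((1, 0, 0, 0); (1, 1, 0, 0); (1, 1, 1, 1); (0, 0, 0, 2))


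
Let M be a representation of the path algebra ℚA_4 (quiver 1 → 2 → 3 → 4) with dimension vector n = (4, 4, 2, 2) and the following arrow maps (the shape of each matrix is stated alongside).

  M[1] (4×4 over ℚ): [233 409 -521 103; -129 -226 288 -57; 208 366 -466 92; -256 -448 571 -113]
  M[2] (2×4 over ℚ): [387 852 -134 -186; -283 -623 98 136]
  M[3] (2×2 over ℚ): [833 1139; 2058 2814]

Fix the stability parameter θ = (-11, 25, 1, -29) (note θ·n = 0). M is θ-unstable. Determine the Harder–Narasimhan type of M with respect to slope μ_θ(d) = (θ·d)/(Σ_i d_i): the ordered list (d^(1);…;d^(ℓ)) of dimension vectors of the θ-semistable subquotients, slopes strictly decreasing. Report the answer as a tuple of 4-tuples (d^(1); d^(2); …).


Interval decomposition of M: I[1,1], I[1,2], I[1,3], I[1,4], I[2,2], I[4,4].
HN type (ℓ=5): μ^(1)=25; μ^(2)=13; μ^(3)=-1; μ^(4)=-11; μ^(5)=-29

((0, 2, 0, 0); (0, 1, 1, 0); (0, 1, 1, 1); (4, 0, 0, 0); (0, 0, 0, 1))


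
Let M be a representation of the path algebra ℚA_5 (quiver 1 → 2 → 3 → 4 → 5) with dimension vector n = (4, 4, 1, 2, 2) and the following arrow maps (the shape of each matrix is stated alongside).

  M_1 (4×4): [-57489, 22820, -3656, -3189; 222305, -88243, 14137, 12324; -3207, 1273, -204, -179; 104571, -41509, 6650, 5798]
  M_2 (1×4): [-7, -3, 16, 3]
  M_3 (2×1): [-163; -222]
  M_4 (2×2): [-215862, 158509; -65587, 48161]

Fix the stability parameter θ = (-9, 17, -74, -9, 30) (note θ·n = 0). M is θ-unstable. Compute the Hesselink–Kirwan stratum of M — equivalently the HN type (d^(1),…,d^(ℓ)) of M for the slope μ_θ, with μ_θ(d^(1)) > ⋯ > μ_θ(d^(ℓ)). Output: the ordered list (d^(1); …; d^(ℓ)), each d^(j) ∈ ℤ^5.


Interval decomposition of M: I[1,2]^3, I[1,5], I[4,5].
HN type (ℓ=4): μ^(1)=30; μ^(2)=17; μ^(3)=-9; μ^(4)=-22

((0, 0, 0, 0, 2); (0, 3, 0, 0, 0); (3, 0, 0, 2, 0); (1, 1, 1, 0, 0))


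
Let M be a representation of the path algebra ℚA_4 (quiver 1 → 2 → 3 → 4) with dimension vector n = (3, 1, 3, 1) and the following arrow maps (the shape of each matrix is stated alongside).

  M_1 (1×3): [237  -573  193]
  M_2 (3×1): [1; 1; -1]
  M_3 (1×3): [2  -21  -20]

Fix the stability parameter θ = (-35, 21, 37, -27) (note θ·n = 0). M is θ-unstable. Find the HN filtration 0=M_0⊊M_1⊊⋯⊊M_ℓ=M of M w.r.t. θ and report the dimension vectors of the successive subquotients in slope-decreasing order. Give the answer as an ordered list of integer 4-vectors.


Interval decomposition of M: I[1,1]^2, I[1,4], I[3,3]^2.
HN type (ℓ=3): μ^(1)=37; μ^(2)=31/3; μ^(3)=-35

((0, 0, 2, 0); (0, 1, 1, 1); (3, 0, 0, 0))


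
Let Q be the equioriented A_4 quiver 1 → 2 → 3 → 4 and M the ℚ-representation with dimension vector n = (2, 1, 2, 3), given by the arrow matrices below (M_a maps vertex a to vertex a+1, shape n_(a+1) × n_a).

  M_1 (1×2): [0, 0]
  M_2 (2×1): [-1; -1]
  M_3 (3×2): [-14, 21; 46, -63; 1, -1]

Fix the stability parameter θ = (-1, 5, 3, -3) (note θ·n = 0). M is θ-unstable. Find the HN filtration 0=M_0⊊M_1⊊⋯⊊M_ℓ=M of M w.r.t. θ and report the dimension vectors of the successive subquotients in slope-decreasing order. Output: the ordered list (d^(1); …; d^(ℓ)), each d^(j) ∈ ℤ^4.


Interval decomposition of M: I[1,1]^2, I[2,4], I[3,4], I[4,4].
HN type (ℓ=4): μ^(1)=5/3; μ^(2)=0; μ^(3)=-1; μ^(4)=-3

((0, 1, 1, 1); (0, 0, 1, 1); (2, 0, 0, 0); (0, 0, 0, 1))


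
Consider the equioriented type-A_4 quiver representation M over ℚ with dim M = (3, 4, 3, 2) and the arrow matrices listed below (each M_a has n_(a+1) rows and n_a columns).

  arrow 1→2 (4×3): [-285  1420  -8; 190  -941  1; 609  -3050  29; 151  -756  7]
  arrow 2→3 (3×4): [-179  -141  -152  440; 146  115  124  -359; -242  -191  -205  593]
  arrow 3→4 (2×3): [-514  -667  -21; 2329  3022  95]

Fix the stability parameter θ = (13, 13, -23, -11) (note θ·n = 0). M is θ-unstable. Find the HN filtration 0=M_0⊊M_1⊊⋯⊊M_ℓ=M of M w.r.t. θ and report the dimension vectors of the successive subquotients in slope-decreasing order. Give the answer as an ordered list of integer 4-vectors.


Barcode: M ≅ I[1,3], I[1,4]^2, I[2,2]. HN layers by μ_θ (3 steps, strictly decreasing):
  μ^(1)=13; μ^(2)=1; μ^(3)=-2

((0, 1, 0, 0); (1, 1, 1, 0); (2, 2, 2, 2))


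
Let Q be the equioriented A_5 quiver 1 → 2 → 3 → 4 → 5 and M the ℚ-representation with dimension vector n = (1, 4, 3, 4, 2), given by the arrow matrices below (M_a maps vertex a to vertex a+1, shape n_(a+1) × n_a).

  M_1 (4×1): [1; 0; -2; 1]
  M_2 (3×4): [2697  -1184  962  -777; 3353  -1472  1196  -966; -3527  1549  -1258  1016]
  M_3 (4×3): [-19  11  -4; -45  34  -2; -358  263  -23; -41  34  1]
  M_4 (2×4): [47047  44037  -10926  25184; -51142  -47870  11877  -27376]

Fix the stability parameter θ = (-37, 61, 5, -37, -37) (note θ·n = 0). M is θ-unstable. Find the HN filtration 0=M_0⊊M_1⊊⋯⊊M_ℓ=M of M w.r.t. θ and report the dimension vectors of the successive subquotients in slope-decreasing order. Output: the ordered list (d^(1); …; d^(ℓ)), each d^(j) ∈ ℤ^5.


Barcode: M ≅ I[1,5], I[2,2], I[2,4], I[2,5], I[4,4]. HN layers by μ_θ (4 steps, strictly decreasing):
  μ^(1)=61; μ^(2)=29/3; μ^(3)=-2; μ^(4)=-37

((0, 1, 0, 0, 0); (0, 1, 1, 1, 0); (0, 2, 2, 2, 2); (1, 0, 0, 1, 0))


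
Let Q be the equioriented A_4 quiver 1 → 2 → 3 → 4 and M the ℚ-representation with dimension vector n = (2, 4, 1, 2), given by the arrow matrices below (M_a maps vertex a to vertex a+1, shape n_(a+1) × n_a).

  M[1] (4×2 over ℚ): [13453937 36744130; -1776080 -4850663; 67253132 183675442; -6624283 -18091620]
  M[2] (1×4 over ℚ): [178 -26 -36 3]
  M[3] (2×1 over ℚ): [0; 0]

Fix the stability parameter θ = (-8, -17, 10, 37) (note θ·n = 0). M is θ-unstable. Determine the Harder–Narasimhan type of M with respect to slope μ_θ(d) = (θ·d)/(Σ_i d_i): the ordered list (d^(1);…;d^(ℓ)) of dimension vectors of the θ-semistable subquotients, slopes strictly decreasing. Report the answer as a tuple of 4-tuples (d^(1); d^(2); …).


Interval decomposition of M: I[1,2], I[1,3], I[2,2]^2, I[4,4]^2.
HN type (ℓ=4): μ^(1)=37; μ^(2)=10; μ^(3)=-25/2; μ^(4)=-17

((0, 0, 0, 2); (0, 0, 1, 0); (2, 2, 0, 0); (0, 2, 0, 0))


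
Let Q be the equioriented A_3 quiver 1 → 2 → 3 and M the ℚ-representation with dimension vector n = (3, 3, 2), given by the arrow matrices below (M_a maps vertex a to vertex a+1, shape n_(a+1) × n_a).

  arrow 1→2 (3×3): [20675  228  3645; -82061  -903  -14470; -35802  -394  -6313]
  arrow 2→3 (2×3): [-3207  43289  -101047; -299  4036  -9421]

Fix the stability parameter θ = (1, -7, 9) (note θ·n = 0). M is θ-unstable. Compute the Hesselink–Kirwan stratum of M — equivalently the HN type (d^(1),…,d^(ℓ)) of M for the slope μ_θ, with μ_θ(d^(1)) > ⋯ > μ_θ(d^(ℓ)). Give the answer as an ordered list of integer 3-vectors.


Interval decomposition of M: I[1,2], I[1,3]^2.
HN type (ℓ=2): μ^(1)=9; μ^(2)=-3

((0, 0, 2); (3, 3, 0))


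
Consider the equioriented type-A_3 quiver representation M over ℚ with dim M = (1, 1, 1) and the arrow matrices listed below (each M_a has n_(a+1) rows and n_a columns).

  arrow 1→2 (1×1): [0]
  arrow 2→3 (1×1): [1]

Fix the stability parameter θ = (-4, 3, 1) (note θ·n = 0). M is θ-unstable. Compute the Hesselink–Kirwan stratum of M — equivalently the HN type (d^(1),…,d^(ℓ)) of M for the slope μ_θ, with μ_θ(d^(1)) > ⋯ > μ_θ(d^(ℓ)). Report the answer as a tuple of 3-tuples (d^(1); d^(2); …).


Interval decomposition of M: I[1,1], I[2,3].
HN type (ℓ=2): μ^(1)=2; μ^(2)=-4

((0, 1, 1); (1, 0, 0))


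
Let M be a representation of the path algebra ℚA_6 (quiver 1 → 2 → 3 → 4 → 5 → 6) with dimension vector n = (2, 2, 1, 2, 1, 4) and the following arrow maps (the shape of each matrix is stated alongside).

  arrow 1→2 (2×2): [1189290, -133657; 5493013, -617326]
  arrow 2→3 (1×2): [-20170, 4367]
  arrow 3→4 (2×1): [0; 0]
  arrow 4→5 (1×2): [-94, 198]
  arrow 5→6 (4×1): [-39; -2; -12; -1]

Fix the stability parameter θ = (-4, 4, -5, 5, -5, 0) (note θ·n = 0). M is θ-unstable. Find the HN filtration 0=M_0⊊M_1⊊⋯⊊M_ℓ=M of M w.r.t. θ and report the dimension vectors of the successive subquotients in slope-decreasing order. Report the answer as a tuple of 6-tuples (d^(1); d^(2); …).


Via rank(M_{q-1}∘⋯∘M_p): M ≅ I[1,2], I[1,3], I[4,4], I[4,6], I[6,6]^3.
μ_θ-semistable layers: μ^(1)=5; μ^(2)=4; μ^(3)=0; μ^(4)=-1/2; μ^(5)=-4

((0, 0, 0, 1, 0, 0); (0, 1, 0, 0, 0, 0); (0, 0, 0, 1, 1, 4); (0, 1, 1, 0, 0, 0); (2, 0, 0, 0, 0, 0))


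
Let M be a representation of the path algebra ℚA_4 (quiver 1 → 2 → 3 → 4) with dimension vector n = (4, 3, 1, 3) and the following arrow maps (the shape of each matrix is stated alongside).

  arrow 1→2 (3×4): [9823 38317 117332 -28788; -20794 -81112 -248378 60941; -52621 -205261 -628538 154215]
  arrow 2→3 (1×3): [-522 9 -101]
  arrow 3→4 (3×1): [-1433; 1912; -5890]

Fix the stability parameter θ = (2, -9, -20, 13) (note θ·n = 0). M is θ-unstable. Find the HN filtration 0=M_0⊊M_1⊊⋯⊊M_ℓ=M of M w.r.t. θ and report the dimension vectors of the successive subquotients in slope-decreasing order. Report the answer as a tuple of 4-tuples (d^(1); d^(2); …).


Via rank(M_{q-1}∘⋯∘M_p): M ≅ I[1,1]^2, I[1,2], I[1,4], I[2,2], I[4,4]^2.
μ_θ-semistable layers: μ^(1)=13; μ^(2)=2; μ^(3)=-7/2; μ^(4)=-9

((0, 0, 0, 3); (2, 0, 0, 0); (1, 1, 0, 0); (1, 2, 1, 0))


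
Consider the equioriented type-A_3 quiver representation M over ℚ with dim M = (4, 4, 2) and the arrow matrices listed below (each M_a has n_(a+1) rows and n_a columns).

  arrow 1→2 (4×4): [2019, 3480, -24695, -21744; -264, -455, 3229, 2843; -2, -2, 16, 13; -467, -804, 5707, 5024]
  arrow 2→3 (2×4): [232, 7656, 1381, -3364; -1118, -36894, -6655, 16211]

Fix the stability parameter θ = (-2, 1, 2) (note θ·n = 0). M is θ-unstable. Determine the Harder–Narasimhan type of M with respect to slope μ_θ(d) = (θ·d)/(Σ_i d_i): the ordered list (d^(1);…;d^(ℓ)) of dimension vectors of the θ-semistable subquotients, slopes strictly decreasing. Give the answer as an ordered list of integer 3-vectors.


Barcode: M ≅ I[1,1], I[1,2], I[1,3]^2, I[2,2]. HN layers by μ_θ (3 steps, strictly decreasing):
  μ^(1)=2; μ^(2)=1; μ^(3)=-2

((0, 0, 2); (0, 4, 0); (4, 0, 0))


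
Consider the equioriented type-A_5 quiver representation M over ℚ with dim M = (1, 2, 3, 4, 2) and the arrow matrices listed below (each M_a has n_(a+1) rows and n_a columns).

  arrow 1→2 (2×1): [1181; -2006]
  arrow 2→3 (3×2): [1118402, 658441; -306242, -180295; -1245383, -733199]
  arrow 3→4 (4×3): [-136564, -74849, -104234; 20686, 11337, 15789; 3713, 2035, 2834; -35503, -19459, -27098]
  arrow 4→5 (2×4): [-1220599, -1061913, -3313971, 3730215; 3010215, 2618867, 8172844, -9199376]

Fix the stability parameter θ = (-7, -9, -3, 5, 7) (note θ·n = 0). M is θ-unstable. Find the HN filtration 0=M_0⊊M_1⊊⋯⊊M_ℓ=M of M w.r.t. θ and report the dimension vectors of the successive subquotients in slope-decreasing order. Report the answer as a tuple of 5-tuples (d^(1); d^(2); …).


Via rank(M_{q-1}∘⋯∘M_p): M ≅ I[1,5], I[2,4], I[3,4], I[4,5].
μ_θ-semistable layers: μ^(1)=7; μ^(2)=5; μ^(3)=-3; μ^(4)=-8; μ^(5)=-9

((0, 0, 0, 0, 2); (0, 0, 0, 4, 0); (0, 0, 3, 0, 0); (1, 1, 0, 0, 0); (0, 1, 0, 0, 0))


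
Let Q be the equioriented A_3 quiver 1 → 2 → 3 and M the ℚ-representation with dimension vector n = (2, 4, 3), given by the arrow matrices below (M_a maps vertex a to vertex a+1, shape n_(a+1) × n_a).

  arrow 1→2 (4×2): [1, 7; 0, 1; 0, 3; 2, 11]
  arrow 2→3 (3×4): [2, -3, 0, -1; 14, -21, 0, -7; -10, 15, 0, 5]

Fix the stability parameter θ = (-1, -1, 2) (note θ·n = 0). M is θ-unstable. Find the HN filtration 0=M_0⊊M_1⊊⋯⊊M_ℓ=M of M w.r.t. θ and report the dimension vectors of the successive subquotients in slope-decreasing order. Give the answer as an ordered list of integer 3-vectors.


Barcode: M ≅ I[1,2]^2, I[2,2], I[2,3], I[3,3]^2. HN layers by μ_θ (2 steps, strictly decreasing):
  μ^(1)=2; μ^(2)=-1

((0, 0, 3); (2, 4, 0))


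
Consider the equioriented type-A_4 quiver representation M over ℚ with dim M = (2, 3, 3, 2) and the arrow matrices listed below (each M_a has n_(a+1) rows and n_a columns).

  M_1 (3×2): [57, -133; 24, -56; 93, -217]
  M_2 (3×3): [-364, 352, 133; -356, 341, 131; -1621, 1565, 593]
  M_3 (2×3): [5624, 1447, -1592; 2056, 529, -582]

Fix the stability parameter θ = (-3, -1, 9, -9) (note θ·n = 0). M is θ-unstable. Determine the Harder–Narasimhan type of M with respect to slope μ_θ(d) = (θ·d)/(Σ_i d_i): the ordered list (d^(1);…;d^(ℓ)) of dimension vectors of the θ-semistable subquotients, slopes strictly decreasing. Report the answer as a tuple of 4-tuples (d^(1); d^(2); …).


Barcode: M ≅ I[1,1], I[1,4], I[2,3], I[2,4]. HN layers by μ_θ (4 steps, strictly decreasing):
  μ^(1)=9; μ^(2)=0; μ^(3)=-1; μ^(4)=-3

((0, 0, 1, 0); (0, 0, 2, 2); (0, 3, 0, 0); (2, 0, 0, 0))


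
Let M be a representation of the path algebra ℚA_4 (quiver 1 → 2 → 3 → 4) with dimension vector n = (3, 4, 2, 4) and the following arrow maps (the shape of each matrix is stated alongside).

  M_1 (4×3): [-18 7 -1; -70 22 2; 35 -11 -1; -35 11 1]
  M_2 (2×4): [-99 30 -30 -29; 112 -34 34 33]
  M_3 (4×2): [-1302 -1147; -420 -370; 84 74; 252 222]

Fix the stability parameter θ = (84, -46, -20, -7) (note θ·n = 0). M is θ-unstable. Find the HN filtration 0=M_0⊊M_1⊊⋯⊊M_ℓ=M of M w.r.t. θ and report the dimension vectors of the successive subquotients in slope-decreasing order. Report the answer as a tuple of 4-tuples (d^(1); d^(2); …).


Barcode: M ≅ I[1,1], I[1,3], I[1,4], I[2,2]^2, I[4,4]^3. HN layers by μ_θ (5 steps, strictly decreasing):
  μ^(1)=84; μ^(2)=6; μ^(3)=11/4; μ^(4)=-7; μ^(5)=-46

((1, 0, 0, 0); (1, 1, 1, 0); (1, 1, 1, 1); (0, 0, 0, 3); (0, 2, 0, 0))


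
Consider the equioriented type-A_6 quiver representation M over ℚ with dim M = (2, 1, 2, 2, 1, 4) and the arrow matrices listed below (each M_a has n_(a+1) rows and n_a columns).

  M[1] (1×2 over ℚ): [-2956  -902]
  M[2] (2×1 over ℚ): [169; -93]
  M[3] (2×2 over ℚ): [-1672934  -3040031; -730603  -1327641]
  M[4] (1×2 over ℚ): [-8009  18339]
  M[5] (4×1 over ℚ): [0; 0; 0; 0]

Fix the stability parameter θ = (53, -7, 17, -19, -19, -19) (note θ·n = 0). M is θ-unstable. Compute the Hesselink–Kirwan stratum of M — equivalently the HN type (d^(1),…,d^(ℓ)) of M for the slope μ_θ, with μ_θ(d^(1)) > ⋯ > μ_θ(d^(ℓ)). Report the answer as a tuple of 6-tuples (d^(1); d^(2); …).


Barcode: M ≅ I[1,1], I[1,5], I[3,4], I[6,6]^4. HN layers by μ_θ (4 steps, strictly decreasing):
  μ^(1)=53; μ^(2)=5; μ^(3)=-1; μ^(4)=-19

((1, 0, 0, 0, 0, 0); (1, 1, 1, 1, 1, 0); (0, 0, 1, 1, 0, 0); (0, 0, 0, 0, 0, 4))


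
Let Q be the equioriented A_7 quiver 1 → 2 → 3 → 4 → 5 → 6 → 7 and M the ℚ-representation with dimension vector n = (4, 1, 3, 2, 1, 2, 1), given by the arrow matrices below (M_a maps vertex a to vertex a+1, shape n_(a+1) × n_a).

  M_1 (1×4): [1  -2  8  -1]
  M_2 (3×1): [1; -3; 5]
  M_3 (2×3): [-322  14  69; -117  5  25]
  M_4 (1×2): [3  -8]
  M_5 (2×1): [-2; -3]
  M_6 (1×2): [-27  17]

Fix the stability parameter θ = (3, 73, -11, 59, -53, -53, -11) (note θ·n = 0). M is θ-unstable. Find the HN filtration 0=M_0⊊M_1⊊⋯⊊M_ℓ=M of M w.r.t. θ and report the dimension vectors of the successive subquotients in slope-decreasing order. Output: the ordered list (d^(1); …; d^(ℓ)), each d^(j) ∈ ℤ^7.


Interval decomposition of M: I[1,1]^3, I[1,7], I[3,3], I[3,4], I[6,6].
HN type (ℓ=5): μ^(1)=59; μ^(2)=3; μ^(3)=1; μ^(4)=-11; μ^(5)=-53

((0, 0, 0, 1, 0, 0, 0); (3, 0, 0, 0, 0, 0, 0); (1, 1, 1, 1, 1, 1, 1); (0, 0, 2, 0, 0, 0, 0); (0, 0, 0, 0, 0, 1, 0))


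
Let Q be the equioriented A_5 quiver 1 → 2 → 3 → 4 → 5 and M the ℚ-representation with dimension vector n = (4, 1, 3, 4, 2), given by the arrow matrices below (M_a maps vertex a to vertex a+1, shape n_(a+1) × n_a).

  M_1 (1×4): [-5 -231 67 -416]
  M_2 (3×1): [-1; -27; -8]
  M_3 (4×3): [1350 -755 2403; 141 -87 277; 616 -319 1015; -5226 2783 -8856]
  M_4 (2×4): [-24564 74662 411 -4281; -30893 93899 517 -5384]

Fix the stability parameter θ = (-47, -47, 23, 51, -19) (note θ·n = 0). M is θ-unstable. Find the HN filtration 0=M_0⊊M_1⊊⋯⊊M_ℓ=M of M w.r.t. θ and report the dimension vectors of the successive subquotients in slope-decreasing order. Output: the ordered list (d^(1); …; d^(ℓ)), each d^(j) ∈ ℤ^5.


Barcode: M ≅ I[1,1]^3, I[1,5], I[3,4], I[3,5], I[4,4]. HN layers by μ_θ (4 steps, strictly decreasing):
  μ^(1)=51; μ^(2)=23; μ^(3)=55/3; μ^(4)=-47

((0, 0, 0, 2, 0); (0, 0, 1, 0, 0); (0, 0, 2, 2, 2); (4, 1, 0, 0, 0))


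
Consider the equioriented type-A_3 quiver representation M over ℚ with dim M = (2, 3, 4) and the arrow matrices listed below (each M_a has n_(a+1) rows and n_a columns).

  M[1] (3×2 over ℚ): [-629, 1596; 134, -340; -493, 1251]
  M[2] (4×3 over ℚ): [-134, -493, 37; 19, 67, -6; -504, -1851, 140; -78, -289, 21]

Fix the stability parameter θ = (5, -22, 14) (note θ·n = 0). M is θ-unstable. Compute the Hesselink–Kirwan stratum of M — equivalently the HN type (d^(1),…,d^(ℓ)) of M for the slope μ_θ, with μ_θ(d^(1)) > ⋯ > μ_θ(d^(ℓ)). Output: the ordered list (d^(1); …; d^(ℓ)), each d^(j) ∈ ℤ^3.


Barcode: M ≅ I[1,3]^2, I[2,3], I[3,3]. HN layers by μ_θ (3 steps, strictly decreasing):
  μ^(1)=14; μ^(2)=-17/2; μ^(3)=-22

((0, 0, 4); (2, 2, 0); (0, 1, 0))


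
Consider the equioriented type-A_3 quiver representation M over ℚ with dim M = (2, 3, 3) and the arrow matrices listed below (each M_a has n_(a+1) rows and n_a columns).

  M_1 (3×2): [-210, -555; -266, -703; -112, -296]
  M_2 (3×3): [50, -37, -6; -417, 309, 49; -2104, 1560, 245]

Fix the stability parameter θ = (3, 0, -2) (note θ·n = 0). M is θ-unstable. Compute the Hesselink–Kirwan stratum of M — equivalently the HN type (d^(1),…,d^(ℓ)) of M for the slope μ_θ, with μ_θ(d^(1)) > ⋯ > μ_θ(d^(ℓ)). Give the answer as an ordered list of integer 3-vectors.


Interval decomposition of M: I[1,1], I[1,3], I[2,3]^2.
HN type (ℓ=3): μ^(1)=3; μ^(2)=1/3; μ^(3)=-1

((1, 0, 0); (1, 1, 1); (0, 2, 2))


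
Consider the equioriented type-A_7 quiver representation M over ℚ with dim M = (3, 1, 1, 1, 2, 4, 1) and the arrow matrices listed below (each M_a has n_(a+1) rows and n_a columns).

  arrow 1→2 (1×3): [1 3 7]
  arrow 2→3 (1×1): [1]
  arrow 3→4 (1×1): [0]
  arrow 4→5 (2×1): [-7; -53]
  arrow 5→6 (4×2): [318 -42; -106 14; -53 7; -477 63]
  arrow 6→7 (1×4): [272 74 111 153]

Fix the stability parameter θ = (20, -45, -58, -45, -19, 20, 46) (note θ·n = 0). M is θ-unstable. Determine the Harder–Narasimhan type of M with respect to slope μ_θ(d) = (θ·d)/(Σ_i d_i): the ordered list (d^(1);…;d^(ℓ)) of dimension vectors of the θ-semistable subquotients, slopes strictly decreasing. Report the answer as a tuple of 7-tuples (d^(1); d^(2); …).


Interval decomposition of M: I[1,1]^2, I[1,3], I[4,5], I[5,7], I[6,6]^3.
HN type (ℓ=5): μ^(1)=46; μ^(2)=20; μ^(3)=-19; μ^(4)=-83/3; μ^(5)=-45

((0, 0, 0, 0, 0, 0, 1); (2, 0, 0, 0, 0, 4, 0); (0, 0, 0, 0, 2, 0, 0); (1, 1, 1, 0, 0, 0, 0); (0, 0, 0, 1, 0, 0, 0))


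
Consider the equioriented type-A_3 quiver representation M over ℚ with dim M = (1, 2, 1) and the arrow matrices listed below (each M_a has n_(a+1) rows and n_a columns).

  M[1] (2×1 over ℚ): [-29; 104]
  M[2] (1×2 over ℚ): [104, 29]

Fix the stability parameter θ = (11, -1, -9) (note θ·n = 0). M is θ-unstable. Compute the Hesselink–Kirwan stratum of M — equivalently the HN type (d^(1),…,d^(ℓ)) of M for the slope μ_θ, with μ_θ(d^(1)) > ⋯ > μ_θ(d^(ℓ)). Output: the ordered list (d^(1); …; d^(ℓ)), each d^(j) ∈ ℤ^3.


Via rank(M_{q-1}∘⋯∘M_p): M ≅ I[1,2], I[2,3].
μ_θ-semistable layers: μ^(1)=5; μ^(2)=-5

((1, 1, 0); (0, 1, 1))


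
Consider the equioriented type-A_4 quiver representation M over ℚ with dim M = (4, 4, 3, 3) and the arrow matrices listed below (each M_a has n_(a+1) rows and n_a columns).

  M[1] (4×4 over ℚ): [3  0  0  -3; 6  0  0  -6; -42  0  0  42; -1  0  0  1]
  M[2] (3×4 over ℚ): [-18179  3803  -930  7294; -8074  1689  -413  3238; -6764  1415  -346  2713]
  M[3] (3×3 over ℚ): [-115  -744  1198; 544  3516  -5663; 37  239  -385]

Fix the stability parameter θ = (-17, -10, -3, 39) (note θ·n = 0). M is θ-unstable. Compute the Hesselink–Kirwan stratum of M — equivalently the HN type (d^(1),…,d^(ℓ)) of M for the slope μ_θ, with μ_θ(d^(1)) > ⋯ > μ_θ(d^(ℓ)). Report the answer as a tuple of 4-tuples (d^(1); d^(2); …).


Interval decomposition of M: I[1,1]^3, I[1,4], I[2,2], I[2,4]^2.
HN type (ℓ=4): μ^(1)=39; μ^(2)=-3; μ^(3)=-10; μ^(4)=-17

((0, 0, 0, 3); (0, 0, 3, 0); (0, 4, 0, 0); (4, 0, 0, 0))


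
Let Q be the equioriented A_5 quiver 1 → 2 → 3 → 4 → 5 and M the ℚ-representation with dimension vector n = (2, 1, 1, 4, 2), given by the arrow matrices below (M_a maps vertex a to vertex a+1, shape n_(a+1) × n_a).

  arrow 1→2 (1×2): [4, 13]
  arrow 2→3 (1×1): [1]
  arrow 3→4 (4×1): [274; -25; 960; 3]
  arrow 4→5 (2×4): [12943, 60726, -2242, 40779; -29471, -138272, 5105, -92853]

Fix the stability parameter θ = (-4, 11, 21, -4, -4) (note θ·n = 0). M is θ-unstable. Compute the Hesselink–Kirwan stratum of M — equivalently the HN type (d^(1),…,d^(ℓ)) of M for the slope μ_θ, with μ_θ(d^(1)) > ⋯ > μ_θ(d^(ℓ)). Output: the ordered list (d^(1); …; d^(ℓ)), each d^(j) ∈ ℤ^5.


Barcode: M ≅ I[1,1], I[1,5], I[4,4]^2, I[4,5]. HN layers by μ_θ (2 steps, strictly decreasing):
  μ^(1)=6; μ^(2)=-4

((0, 1, 1, 1, 1); (2, 0, 0, 3, 1))
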